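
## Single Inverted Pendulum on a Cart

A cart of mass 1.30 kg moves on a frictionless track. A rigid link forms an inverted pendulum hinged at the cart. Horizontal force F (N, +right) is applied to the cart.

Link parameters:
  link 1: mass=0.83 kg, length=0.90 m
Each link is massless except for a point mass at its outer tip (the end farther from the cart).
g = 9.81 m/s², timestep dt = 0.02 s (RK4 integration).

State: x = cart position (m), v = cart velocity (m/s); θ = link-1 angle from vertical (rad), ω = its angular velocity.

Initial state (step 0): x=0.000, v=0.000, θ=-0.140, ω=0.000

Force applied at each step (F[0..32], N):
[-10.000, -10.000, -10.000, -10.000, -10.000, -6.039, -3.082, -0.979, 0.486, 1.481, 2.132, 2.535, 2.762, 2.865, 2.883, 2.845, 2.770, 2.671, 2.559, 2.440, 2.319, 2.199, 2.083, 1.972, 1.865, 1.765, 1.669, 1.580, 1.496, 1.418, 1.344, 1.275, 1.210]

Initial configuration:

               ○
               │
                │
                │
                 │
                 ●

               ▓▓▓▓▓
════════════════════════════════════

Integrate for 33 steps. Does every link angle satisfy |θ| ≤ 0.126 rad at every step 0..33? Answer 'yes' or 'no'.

Answer: no

Derivation:
apply F[0]=-10.000 → step 1: x=-0.001, v=-0.135, θ=-0.139, ω=0.118
apply F[1]=-10.000 → step 2: x=-0.005, v=-0.270, θ=-0.135, ω=0.237
apply F[2]=-10.000 → step 3: x=-0.012, v=-0.406, θ=-0.129, ω=0.358
apply F[3]=-10.000 → step 4: x=-0.022, v=-0.543, θ=-0.121, ω=0.482
apply F[4]=-10.000 → step 5: x=-0.034, v=-0.682, θ=-0.110, ω=0.610
apply F[5]=-6.039 → step 6: x=-0.048, v=-0.762, θ=-0.097, ω=0.676
apply F[6]=-3.082 → step 7: x=-0.064, v=-0.799, θ=-0.083, ω=0.697
apply F[7]=-0.979 → step 8: x=-0.080, v=-0.805, θ=-0.070, ω=0.687
apply F[8]=+0.486 → step 9: x=-0.096, v=-0.790, θ=-0.056, ω=0.656
apply F[9]=+1.481 → step 10: x=-0.111, v=-0.761, θ=-0.043, ω=0.614
apply F[10]=+2.132 → step 11: x=-0.126, v=-0.724, θ=-0.032, ω=0.564
apply F[11]=+2.535 → step 12: x=-0.140, v=-0.681, θ=-0.021, ω=0.511
apply F[12]=+2.762 → step 13: x=-0.153, v=-0.637, θ=-0.011, ω=0.458
apply F[13]=+2.865 → step 14: x=-0.166, v=-0.592, θ=-0.003, ω=0.407
apply F[14]=+2.883 → step 15: x=-0.177, v=-0.548, θ=0.005, ω=0.358
apply F[15]=+2.845 → step 16: x=-0.188, v=-0.505, θ=0.012, ω=0.313
apply F[16]=+2.770 → step 17: x=-0.197, v=-0.464, θ=0.018, ω=0.271
apply F[17]=+2.671 → step 18: x=-0.206, v=-0.426, θ=0.023, ω=0.232
apply F[18]=+2.559 → step 19: x=-0.214, v=-0.389, θ=0.027, ω=0.197
apply F[19]=+2.440 → step 20: x=-0.222, v=-0.355, θ=0.030, ω=0.166
apply F[20]=+2.319 → step 21: x=-0.229, v=-0.324, θ=0.034, ω=0.138
apply F[21]=+2.199 → step 22: x=-0.235, v=-0.294, θ=0.036, ω=0.112
apply F[22]=+2.083 → step 23: x=-0.240, v=-0.267, θ=0.038, ω=0.090
apply F[23]=+1.972 → step 24: x=-0.246, v=-0.242, θ=0.040, ω=0.070
apply F[24]=+1.865 → step 25: x=-0.250, v=-0.218, θ=0.041, ω=0.053
apply F[25]=+1.765 → step 26: x=-0.254, v=-0.196, θ=0.042, ω=0.038
apply F[26]=+1.669 → step 27: x=-0.258, v=-0.176, θ=0.042, ω=0.024
apply F[27]=+1.580 → step 28: x=-0.261, v=-0.157, θ=0.043, ω=0.012
apply F[28]=+1.496 → step 29: x=-0.264, v=-0.139, θ=0.043, ω=0.002
apply F[29]=+1.418 → step 30: x=-0.267, v=-0.123, θ=0.043, ω=-0.007
apply F[30]=+1.344 → step 31: x=-0.269, v=-0.107, θ=0.043, ω=-0.014
apply F[31]=+1.275 → step 32: x=-0.271, v=-0.093, θ=0.042, ω=-0.021
apply F[32]=+1.210 → step 33: x=-0.273, v=-0.080, θ=0.042, ω=-0.027
Max |angle| over trajectory = 0.140 rad; bound = 0.126 → exceeded.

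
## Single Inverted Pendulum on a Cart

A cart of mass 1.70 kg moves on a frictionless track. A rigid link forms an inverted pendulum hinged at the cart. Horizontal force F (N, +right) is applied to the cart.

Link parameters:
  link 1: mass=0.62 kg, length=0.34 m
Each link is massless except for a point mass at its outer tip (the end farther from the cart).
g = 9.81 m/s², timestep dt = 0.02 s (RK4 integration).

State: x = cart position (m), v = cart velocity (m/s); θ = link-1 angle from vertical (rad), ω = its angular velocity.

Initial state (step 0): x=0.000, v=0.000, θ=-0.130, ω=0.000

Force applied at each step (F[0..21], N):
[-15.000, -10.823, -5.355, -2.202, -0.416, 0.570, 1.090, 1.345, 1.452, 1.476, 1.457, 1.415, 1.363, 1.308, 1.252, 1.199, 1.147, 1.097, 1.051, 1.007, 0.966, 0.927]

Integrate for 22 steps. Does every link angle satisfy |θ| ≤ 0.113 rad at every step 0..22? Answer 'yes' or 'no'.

apply F[0]=-15.000 → step 1: x=-0.002, v=-0.166, θ=-0.126, ω=0.411
apply F[1]=-10.823 → step 2: x=-0.006, v=-0.285, θ=-0.115, ω=0.687
apply F[2]=-5.355 → step 3: x=-0.012, v=-0.340, θ=-0.100, ω=0.786
apply F[3]=-2.202 → step 4: x=-0.019, v=-0.359, θ=-0.084, ω=0.790
apply F[4]=-0.416 → step 5: x=-0.027, v=-0.359, θ=-0.069, ω=0.745
apply F[5]=+0.570 → step 6: x=-0.034, v=-0.348, θ=-0.055, ω=0.676
apply F[6]=+1.090 → step 7: x=-0.040, v=-0.332, θ=-0.042, ω=0.601
apply F[7]=+1.345 → step 8: x=-0.047, v=-0.313, θ=-0.031, ω=0.526
apply F[8]=+1.452 → step 9: x=-0.053, v=-0.294, θ=-0.021, ω=0.455
apply F[9]=+1.476 → step 10: x=-0.059, v=-0.276, θ=-0.013, ω=0.391
apply F[10]=+1.457 → step 11: x=-0.064, v=-0.258, θ=-0.005, ω=0.333
apply F[11]=+1.415 → step 12: x=-0.069, v=-0.241, θ=0.001, ω=0.283
apply F[12]=+1.363 → step 13: x=-0.074, v=-0.225, θ=0.006, ω=0.238
apply F[13]=+1.308 → step 14: x=-0.078, v=-0.211, θ=0.010, ω=0.199
apply F[14]=+1.252 → step 15: x=-0.082, v=-0.197, θ=0.014, ω=0.166
apply F[15]=+1.199 → step 16: x=-0.086, v=-0.184, θ=0.017, ω=0.136
apply F[16]=+1.147 → step 17: x=-0.089, v=-0.171, θ=0.019, ω=0.111
apply F[17]=+1.097 → step 18: x=-0.093, v=-0.160, θ=0.021, ω=0.089
apply F[18]=+1.051 → step 19: x=-0.096, v=-0.149, θ=0.023, ω=0.070
apply F[19]=+1.007 → step 20: x=-0.099, v=-0.139, θ=0.024, ω=0.054
apply F[20]=+0.966 → step 21: x=-0.101, v=-0.129, θ=0.025, ω=0.040
apply F[21]=+0.927 → step 22: x=-0.104, v=-0.120, θ=0.026, ω=0.028
Max |angle| over trajectory = 0.130 rad; bound = 0.113 → exceeded.

Answer: no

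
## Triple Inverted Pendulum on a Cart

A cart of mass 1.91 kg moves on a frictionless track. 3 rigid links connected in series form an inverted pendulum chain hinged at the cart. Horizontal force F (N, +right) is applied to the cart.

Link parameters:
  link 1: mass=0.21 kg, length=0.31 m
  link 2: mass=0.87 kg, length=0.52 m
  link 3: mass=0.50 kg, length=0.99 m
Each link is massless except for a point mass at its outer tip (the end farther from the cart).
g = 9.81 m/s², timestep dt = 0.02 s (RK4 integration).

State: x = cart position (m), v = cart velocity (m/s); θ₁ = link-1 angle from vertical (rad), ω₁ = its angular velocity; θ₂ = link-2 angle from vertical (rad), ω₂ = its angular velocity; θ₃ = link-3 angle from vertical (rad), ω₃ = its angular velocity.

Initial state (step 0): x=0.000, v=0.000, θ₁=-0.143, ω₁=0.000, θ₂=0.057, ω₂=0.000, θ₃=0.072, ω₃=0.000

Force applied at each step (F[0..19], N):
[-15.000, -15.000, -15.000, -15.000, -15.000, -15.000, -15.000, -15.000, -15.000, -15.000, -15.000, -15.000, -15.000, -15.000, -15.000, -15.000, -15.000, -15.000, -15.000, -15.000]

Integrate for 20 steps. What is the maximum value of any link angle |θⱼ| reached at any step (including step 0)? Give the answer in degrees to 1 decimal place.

Answer: 93.6°

Derivation:
apply F[0]=-15.000 → step 1: x=-0.001, v=-0.137, θ₁=-0.147, ω₁=-0.352, θ₂=0.062, ω₂=0.488, θ₃=0.072, ω₃=0.004
apply F[1]=-15.000 → step 2: x=-0.005, v=-0.274, θ₁=-0.157, ω₁=-0.715, θ₂=0.077, ω₂=0.987, θ₃=0.072, ω₃=0.004
apply F[2]=-15.000 → step 3: x=-0.012, v=-0.412, θ₁=-0.175, ω₁=-1.083, θ₂=0.101, ω₂=1.497, θ₃=0.072, ω₃=0.001
apply F[3]=-15.000 → step 4: x=-0.022, v=-0.552, θ₁=-0.200, ω₁=-1.422, θ₂=0.136, ω₂=2.000, θ₃=0.072, ω₃=-0.006
apply F[4]=-15.000 → step 5: x=-0.034, v=-0.693, θ₁=-0.232, ω₁=-1.685, θ₂=0.181, ω₂=2.470, θ₃=0.072, ω₃=-0.017
apply F[5]=-15.000 → step 6: x=-0.050, v=-0.837, θ₁=-0.267, ω₁=-1.838, θ₂=0.235, ω₂=2.891, θ₃=0.071, ω₃=-0.027
apply F[6]=-15.000 → step 7: x=-0.068, v=-0.983, θ₁=-0.304, ω₁=-1.872, θ₂=0.297, ω₂=3.262, θ₃=0.071, ω₃=-0.035
apply F[7]=-15.000 → step 8: x=-0.089, v=-1.130, θ₁=-0.341, ω₁=-1.792, θ₂=0.365, ω₂=3.594, θ₃=0.070, ω₃=-0.041
apply F[8]=-15.000 → step 9: x=-0.113, v=-1.278, θ₁=-0.375, ω₁=-1.606, θ₂=0.440, ω₂=3.901, θ₃=0.069, ω₃=-0.042
apply F[9]=-15.000 → step 10: x=-0.140, v=-1.427, θ₁=-0.405, ω₁=-1.319, θ₂=0.521, ω₂=4.197, θ₃=0.068, ω₃=-0.039
apply F[10]=-15.000 → step 11: x=-0.170, v=-1.576, θ₁=-0.427, ω₁=-0.927, θ₂=0.608, ω₂=4.492, θ₃=0.068, ω₃=-0.030
apply F[11]=-15.000 → step 12: x=-0.203, v=-1.724, θ₁=-0.441, ω₁=-0.421, θ₂=0.701, ω₂=4.795, θ₃=0.067, ω₃=-0.014
apply F[12]=-15.000 → step 13: x=-0.239, v=-1.873, θ₁=-0.443, ω₁=0.214, θ₂=0.800, ω₂=5.108, θ₃=0.067, ω₃=0.011
apply F[13]=-15.000 → step 14: x=-0.278, v=-2.021, θ₁=-0.431, ω₁=0.995, θ₂=0.905, ω₂=5.431, θ₃=0.068, ω₃=0.045
apply F[14]=-15.000 → step 15: x=-0.320, v=-2.170, θ₁=-0.402, ω₁=1.940, θ₂=1.017, ω₂=5.752, θ₃=0.069, ω₃=0.091
apply F[15]=-15.000 → step 16: x=-0.365, v=-2.320, θ₁=-0.353, ω₁=3.060, θ₂=1.135, ω₂=6.048, θ₃=0.072, ω₃=0.149
apply F[16]=-15.000 → step 17: x=-0.413, v=-2.473, θ₁=-0.279, ω₁=4.351, θ₂=1.259, ω₂=6.278, θ₃=0.075, ω₃=0.219
apply F[17]=-15.000 → step 18: x=-0.464, v=-2.628, θ₁=-0.178, ω₁=5.786, θ₂=1.385, ω₂=6.376, θ₃=0.080, ω₃=0.297
apply F[18]=-15.000 → step 19: x=-0.518, v=-2.786, θ₁=-0.047, ω₁=7.309, θ₂=1.512, ω₂=6.255, θ₃=0.087, ω₃=0.377
apply F[19]=-15.000 → step 20: x=-0.575, v=-2.942, θ₁=0.115, ω₁=8.845, θ₂=1.633, ω₂=5.818, θ₃=0.095, ω₃=0.454
Max |angle| over trajectory = 1.633 rad = 93.6°.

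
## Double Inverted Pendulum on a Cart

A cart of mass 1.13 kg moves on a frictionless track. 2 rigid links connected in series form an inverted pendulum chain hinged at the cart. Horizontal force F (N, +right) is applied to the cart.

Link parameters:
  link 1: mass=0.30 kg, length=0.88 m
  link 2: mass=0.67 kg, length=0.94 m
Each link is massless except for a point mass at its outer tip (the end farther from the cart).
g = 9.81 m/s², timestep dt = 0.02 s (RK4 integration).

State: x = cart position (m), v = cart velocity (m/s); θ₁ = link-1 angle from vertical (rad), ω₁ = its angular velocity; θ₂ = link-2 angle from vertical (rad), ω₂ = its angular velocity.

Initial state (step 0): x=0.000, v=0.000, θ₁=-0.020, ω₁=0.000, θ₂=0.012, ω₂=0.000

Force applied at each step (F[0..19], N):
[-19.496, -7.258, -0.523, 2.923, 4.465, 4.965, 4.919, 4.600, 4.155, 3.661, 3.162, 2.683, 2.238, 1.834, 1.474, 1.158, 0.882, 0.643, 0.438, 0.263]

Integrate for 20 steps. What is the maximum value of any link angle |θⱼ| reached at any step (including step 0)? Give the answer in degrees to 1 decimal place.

apply F[0]=-19.496 → step 1: x=-0.003, v=-0.342, θ₁=-0.016, ω₁=0.368, θ₂=0.012, ω₂=0.021
apply F[1]=-7.258 → step 2: x=-0.012, v=-0.468, θ₁=-0.008, ω₁=0.497, θ₂=0.013, ω₂=0.038
apply F[2]=-0.523 → step 3: x=-0.021, v=-0.477, θ₁=0.002, ω₁=0.499, θ₂=0.014, ω₂=0.048
apply F[3]=+2.923 → step 4: x=-0.030, v=-0.426, θ₁=0.012, ω₁=0.439, θ₂=0.015, ω₂=0.053
apply F[4]=+4.465 → step 5: x=-0.038, v=-0.350, θ₁=0.020, ω₁=0.356, θ₂=0.016, ω₂=0.053
apply F[5]=+4.965 → step 6: x=-0.044, v=-0.266, θ₁=0.026, ω₁=0.269, θ₂=0.017, ω₂=0.048
apply F[6]=+4.919 → step 7: x=-0.048, v=-0.184, θ₁=0.030, ω₁=0.188, θ₂=0.018, ω₂=0.041
apply F[7]=+4.600 → step 8: x=-0.051, v=-0.108, θ₁=0.033, ω₁=0.116, θ₂=0.018, ω₂=0.031
apply F[8]=+4.155 → step 9: x=-0.053, v=-0.040, θ₁=0.035, ω₁=0.054, θ₂=0.019, ω₂=0.021
apply F[9]=+3.661 → step 10: x=-0.053, v=0.019, θ₁=0.036, ω₁=0.004, θ₂=0.019, ω₂=0.010
apply F[10]=+3.162 → step 11: x=-0.052, v=0.069, θ₁=0.035, ω₁=-0.037, θ₂=0.019, ω₂=-0.002
apply F[11]=+2.683 → step 12: x=-0.050, v=0.110, θ₁=0.034, ω₁=-0.069, θ₂=0.019, ω₂=-0.012
apply F[12]=+2.238 → step 13: x=-0.048, v=0.144, θ₁=0.033, ω₁=-0.092, θ₂=0.019, ω₂=-0.022
apply F[13]=+1.834 → step 14: x=-0.045, v=0.171, θ₁=0.031, ω₁=-0.110, θ₂=0.018, ω₂=-0.031
apply F[14]=+1.474 → step 15: x=-0.041, v=0.192, θ₁=0.028, ω₁=-0.121, θ₂=0.018, ω₂=-0.039
apply F[15]=+1.158 → step 16: x=-0.037, v=0.208, θ₁=0.026, ω₁=-0.128, θ₂=0.017, ω₂=-0.045
apply F[16]=+0.882 → step 17: x=-0.033, v=0.220, θ₁=0.023, ω₁=-0.132, θ₂=0.016, ω₂=-0.051
apply F[17]=+0.643 → step 18: x=-0.028, v=0.227, θ₁=0.021, ω₁=-0.132, θ₂=0.015, ω₂=-0.055
apply F[18]=+0.438 → step 19: x=-0.024, v=0.232, θ₁=0.018, ω₁=-0.131, θ₂=0.014, ω₂=-0.059
apply F[19]=+0.263 → step 20: x=-0.019, v=0.234, θ₁=0.015, ω₁=-0.127, θ₂=0.012, ω₂=-0.061
Max |angle| over trajectory = 0.036 rad = 2.0°.

Answer: 2.0°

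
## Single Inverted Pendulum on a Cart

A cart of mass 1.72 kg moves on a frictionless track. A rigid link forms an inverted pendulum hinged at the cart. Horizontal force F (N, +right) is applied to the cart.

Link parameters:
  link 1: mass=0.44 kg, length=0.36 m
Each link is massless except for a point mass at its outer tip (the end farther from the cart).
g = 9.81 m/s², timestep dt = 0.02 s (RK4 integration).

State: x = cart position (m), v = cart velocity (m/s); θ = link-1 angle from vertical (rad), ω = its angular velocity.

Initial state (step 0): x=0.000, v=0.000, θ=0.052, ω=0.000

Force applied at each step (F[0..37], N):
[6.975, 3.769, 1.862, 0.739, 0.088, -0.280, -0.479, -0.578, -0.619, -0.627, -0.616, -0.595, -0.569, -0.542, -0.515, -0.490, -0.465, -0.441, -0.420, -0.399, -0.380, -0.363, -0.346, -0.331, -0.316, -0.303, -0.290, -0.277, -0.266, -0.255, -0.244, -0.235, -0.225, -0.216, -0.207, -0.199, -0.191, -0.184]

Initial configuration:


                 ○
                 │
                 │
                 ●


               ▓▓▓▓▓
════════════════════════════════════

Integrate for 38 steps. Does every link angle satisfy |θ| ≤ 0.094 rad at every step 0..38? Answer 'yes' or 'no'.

Answer: yes

Derivation:
apply F[0]=+6.975 → step 1: x=0.001, v=0.078, θ=0.050, ω=-0.190
apply F[1]=+3.769 → step 2: x=0.003, v=0.120, θ=0.045, ω=-0.279
apply F[2]=+1.862 → step 3: x=0.005, v=0.139, θ=0.040, ω=-0.309
apply F[3]=+0.739 → step 4: x=0.008, v=0.146, θ=0.033, ω=-0.308
apply F[4]=+0.088 → step 5: x=0.011, v=0.146, θ=0.027, ω=-0.290
apply F[5]=-0.280 → step 6: x=0.014, v=0.141, θ=0.022, ω=-0.265
apply F[6]=-0.479 → step 7: x=0.017, v=0.135, θ=0.017, ω=-0.236
apply F[7]=-0.578 → step 8: x=0.019, v=0.127, θ=0.012, ω=-0.207
apply F[8]=-0.619 → step 9: x=0.022, v=0.119, θ=0.009, ω=-0.180
apply F[9]=-0.627 → step 10: x=0.024, v=0.112, θ=0.005, ω=-0.155
apply F[10]=-0.616 → step 11: x=0.026, v=0.104, θ=0.002, ω=-0.133
apply F[11]=-0.595 → step 12: x=0.028, v=0.098, θ=-0.000, ω=-0.113
apply F[12]=-0.569 → step 13: x=0.030, v=0.091, θ=-0.002, ω=-0.095
apply F[13]=-0.542 → step 14: x=0.032, v=0.085, θ=-0.004, ω=-0.080
apply F[14]=-0.515 → step 15: x=0.034, v=0.079, θ=-0.005, ω=-0.066
apply F[15]=-0.490 → step 16: x=0.035, v=0.074, θ=-0.007, ω=-0.055
apply F[16]=-0.465 → step 17: x=0.037, v=0.069, θ=-0.008, ω=-0.045
apply F[17]=-0.441 → step 18: x=0.038, v=0.064, θ=-0.008, ω=-0.036
apply F[18]=-0.420 → step 19: x=0.039, v=0.059, θ=-0.009, ω=-0.028
apply F[19]=-0.399 → step 20: x=0.040, v=0.055, θ=-0.010, ω=-0.022
apply F[20]=-0.380 → step 21: x=0.041, v=0.051, θ=-0.010, ω=-0.016
apply F[21]=-0.363 → step 22: x=0.042, v=0.048, θ=-0.010, ω=-0.011
apply F[22]=-0.346 → step 23: x=0.043, v=0.044, θ=-0.010, ω=-0.007
apply F[23]=-0.331 → step 24: x=0.044, v=0.041, θ=-0.011, ω=-0.004
apply F[24]=-0.316 → step 25: x=0.045, v=0.038, θ=-0.011, ω=-0.001
apply F[25]=-0.303 → step 26: x=0.046, v=0.035, θ=-0.011, ω=0.002
apply F[26]=-0.290 → step 27: x=0.046, v=0.032, θ=-0.011, ω=0.004
apply F[27]=-0.277 → step 28: x=0.047, v=0.029, θ=-0.010, ω=0.006
apply F[28]=-0.266 → step 29: x=0.047, v=0.027, θ=-0.010, ω=0.007
apply F[29]=-0.255 → step 30: x=0.048, v=0.024, θ=-0.010, ω=0.008
apply F[30]=-0.244 → step 31: x=0.048, v=0.022, θ=-0.010, ω=0.009
apply F[31]=-0.235 → step 32: x=0.049, v=0.020, θ=-0.010, ω=0.010
apply F[32]=-0.225 → step 33: x=0.049, v=0.017, θ=-0.010, ω=0.011
apply F[33]=-0.216 → step 34: x=0.050, v=0.015, θ=-0.009, ω=0.012
apply F[34]=-0.207 → step 35: x=0.050, v=0.013, θ=-0.009, ω=0.012
apply F[35]=-0.199 → step 36: x=0.050, v=0.012, θ=-0.009, ω=0.012
apply F[36]=-0.191 → step 37: x=0.050, v=0.010, θ=-0.009, ω=0.012
apply F[37]=-0.184 → step 38: x=0.050, v=0.008, θ=-0.008, ω=0.013
Max |angle| over trajectory = 0.052 rad; bound = 0.094 → within bound.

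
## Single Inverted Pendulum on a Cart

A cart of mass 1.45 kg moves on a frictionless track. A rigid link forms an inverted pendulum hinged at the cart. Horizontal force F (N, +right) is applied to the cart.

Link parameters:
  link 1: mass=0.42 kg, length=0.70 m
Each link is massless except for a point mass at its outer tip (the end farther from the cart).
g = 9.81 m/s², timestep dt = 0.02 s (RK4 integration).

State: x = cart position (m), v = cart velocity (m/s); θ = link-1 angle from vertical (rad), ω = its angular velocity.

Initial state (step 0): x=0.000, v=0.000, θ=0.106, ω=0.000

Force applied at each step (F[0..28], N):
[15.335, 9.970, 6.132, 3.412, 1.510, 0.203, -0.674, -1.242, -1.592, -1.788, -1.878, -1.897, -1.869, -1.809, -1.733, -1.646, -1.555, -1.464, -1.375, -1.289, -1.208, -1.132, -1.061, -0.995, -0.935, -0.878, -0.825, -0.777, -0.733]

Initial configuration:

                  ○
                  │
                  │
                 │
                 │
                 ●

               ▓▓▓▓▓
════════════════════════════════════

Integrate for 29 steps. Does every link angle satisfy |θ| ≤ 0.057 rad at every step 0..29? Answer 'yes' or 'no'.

Answer: no

Derivation:
apply F[0]=+15.335 → step 1: x=0.002, v=0.205, θ=0.103, ω=-0.262
apply F[1]=+9.970 → step 2: x=0.007, v=0.336, θ=0.097, ω=-0.421
apply F[2]=+6.132 → step 3: x=0.015, v=0.416, θ=0.087, ω=-0.508
apply F[3]=+3.412 → step 4: x=0.024, v=0.458, θ=0.077, ω=-0.545
apply F[4]=+1.510 → step 5: x=0.033, v=0.475, θ=0.066, ω=-0.549
apply F[5]=+0.203 → step 6: x=0.043, v=0.474, θ=0.055, ω=-0.531
apply F[6]=-0.674 → step 7: x=0.052, v=0.462, θ=0.045, ω=-0.500
apply F[7]=-1.242 → step 8: x=0.061, v=0.443, θ=0.035, ω=-0.461
apply F[8]=-1.592 → step 9: x=0.070, v=0.419, θ=0.026, ω=-0.419
apply F[9]=-1.788 → step 10: x=0.078, v=0.393, θ=0.018, ω=-0.376
apply F[10]=-1.878 → step 11: x=0.085, v=0.367, θ=0.011, ω=-0.333
apply F[11]=-1.897 → step 12: x=0.092, v=0.340, θ=0.005, ω=-0.293
apply F[12]=-1.869 → step 13: x=0.099, v=0.314, θ=-0.000, ω=-0.256
apply F[13]=-1.809 → step 14: x=0.105, v=0.289, θ=-0.005, ω=-0.221
apply F[14]=-1.733 → step 15: x=0.111, v=0.266, θ=-0.009, ω=-0.189
apply F[15]=-1.646 → step 16: x=0.116, v=0.244, θ=-0.013, ω=-0.161
apply F[16]=-1.555 → step 17: x=0.120, v=0.223, θ=-0.016, ω=-0.136
apply F[17]=-1.464 → step 18: x=0.125, v=0.204, θ=-0.018, ω=-0.113
apply F[18]=-1.375 → step 19: x=0.128, v=0.186, θ=-0.020, ω=-0.093
apply F[19]=-1.289 → step 20: x=0.132, v=0.170, θ=-0.022, ω=-0.075
apply F[20]=-1.208 → step 21: x=0.135, v=0.154, θ=-0.023, ω=-0.060
apply F[21]=-1.132 → step 22: x=0.138, v=0.140, θ=-0.024, ω=-0.046
apply F[22]=-1.061 → step 23: x=0.141, v=0.127, θ=-0.025, ω=-0.034
apply F[23]=-0.995 → step 24: x=0.143, v=0.114, θ=-0.026, ω=-0.024
apply F[24]=-0.935 → step 25: x=0.145, v=0.103, θ=-0.026, ω=-0.015
apply F[25]=-0.878 → step 26: x=0.147, v=0.092, θ=-0.026, ω=-0.007
apply F[26]=-0.825 → step 27: x=0.149, v=0.083, θ=-0.026, ω=-0.000
apply F[27]=-0.777 → step 28: x=0.151, v=0.073, θ=-0.026, ω=0.006
apply F[28]=-0.733 → step 29: x=0.152, v=0.065, θ=-0.026, ω=0.011
Max |angle| over trajectory = 0.106 rad; bound = 0.057 → exceeded.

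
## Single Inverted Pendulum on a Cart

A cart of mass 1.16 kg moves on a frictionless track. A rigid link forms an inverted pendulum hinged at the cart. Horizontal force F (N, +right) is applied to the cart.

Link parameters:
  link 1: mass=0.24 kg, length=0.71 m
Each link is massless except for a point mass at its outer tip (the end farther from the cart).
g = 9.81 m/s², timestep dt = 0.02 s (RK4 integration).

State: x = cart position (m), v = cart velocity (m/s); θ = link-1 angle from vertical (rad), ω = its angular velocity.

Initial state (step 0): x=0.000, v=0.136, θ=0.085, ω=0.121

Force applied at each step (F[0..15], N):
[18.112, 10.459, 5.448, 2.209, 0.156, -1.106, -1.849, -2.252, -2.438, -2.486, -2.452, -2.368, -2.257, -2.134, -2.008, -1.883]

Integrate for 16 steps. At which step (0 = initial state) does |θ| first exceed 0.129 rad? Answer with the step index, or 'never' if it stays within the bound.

apply F[0]=+18.112 → step 1: x=0.006, v=0.444, θ=0.083, ω=-0.288
apply F[1]=+10.459 → step 2: x=0.016, v=0.621, θ=0.075, ω=-0.515
apply F[2]=+5.448 → step 3: x=0.030, v=0.712, θ=0.064, ω=-0.623
apply F[3]=+2.209 → step 4: x=0.044, v=0.748, θ=0.051, ω=-0.658
apply F[4]=+0.156 → step 5: x=0.059, v=0.749, θ=0.038, ω=-0.647
apply F[5]=-1.106 → step 6: x=0.074, v=0.729, θ=0.026, ω=-0.610
apply F[6]=-1.849 → step 7: x=0.088, v=0.696, θ=0.014, ω=-0.558
apply F[7]=-2.252 → step 8: x=0.102, v=0.657, θ=0.003, ω=-0.501
apply F[8]=-2.438 → step 9: x=0.115, v=0.615, θ=-0.006, ω=-0.442
apply F[9]=-2.486 → step 10: x=0.127, v=0.573, θ=-0.014, ω=-0.385
apply F[10]=-2.452 → step 11: x=0.138, v=0.531, θ=-0.022, ω=-0.332
apply F[11]=-2.368 → step 12: x=0.148, v=0.491, θ=-0.028, ω=-0.282
apply F[12]=-2.257 → step 13: x=0.157, v=0.454, θ=-0.033, ω=-0.238
apply F[13]=-2.134 → step 14: x=0.166, v=0.418, θ=-0.037, ω=-0.198
apply F[14]=-2.008 → step 15: x=0.174, v=0.385, θ=-0.041, ω=-0.162
apply F[15]=-1.883 → step 16: x=0.181, v=0.354, θ=-0.044, ω=-0.130
max |θ| = 0.085 ≤ 0.129 over all 17 states.

Answer: never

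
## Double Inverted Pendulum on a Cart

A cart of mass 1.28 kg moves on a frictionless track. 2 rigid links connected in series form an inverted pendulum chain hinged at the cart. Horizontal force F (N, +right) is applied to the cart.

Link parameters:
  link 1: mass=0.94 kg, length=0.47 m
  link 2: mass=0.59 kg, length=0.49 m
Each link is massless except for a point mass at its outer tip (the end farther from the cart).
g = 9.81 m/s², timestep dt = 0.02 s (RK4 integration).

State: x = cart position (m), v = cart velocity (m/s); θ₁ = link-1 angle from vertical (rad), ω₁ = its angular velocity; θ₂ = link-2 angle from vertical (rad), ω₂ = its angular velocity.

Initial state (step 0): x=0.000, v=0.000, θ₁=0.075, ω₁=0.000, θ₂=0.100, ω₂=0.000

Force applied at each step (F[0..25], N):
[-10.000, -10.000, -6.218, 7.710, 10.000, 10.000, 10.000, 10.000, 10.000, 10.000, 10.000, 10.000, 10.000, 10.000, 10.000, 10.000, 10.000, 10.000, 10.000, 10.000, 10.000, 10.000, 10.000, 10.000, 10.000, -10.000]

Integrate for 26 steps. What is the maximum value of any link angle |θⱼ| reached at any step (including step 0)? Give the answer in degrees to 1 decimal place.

apply F[0]=-10.000 → step 1: x=-0.002, v=-0.173, θ₁=0.079, ω₁=0.393, θ₂=0.100, ω₂=0.014
apply F[1]=-10.000 → step 2: x=-0.007, v=-0.347, θ₁=0.091, ω₁=0.793, θ₂=0.101, ω₂=0.024
apply F[2]=-6.218 → step 3: x=-0.015, v=-0.465, θ₁=0.109, ω₁=1.084, θ₂=0.101, ω₂=0.025
apply F[3]=+7.710 → step 4: x=-0.023, v=-0.372, θ₁=0.130, ω₁=0.944, θ₂=0.101, ω₂=0.012
apply F[4]=+10.000 → step 5: x=-0.030, v=-0.250, θ₁=0.147, ω₁=0.753, θ₂=0.101, ω₂=-0.013
apply F[5]=+10.000 → step 6: x=-0.033, v=-0.132, θ₁=0.160, ω₁=0.583, θ₂=0.101, ω₂=-0.049
apply F[6]=+10.000 → step 7: x=-0.035, v=-0.017, θ₁=0.170, ω₁=0.428, θ₂=0.099, ω₂=-0.094
apply F[7]=+10.000 → step 8: x=-0.034, v=0.096, θ₁=0.177, ω₁=0.285, θ₂=0.097, ω₂=-0.147
apply F[8]=+10.000 → step 9: x=-0.031, v=0.207, θ₁=0.182, ω₁=0.151, θ₂=0.094, ω₂=-0.206
apply F[9]=+10.000 → step 10: x=-0.026, v=0.318, θ₁=0.183, ω₁=0.021, θ₂=0.089, ω₂=-0.270
apply F[10]=+10.000 → step 11: x=-0.018, v=0.428, θ₁=0.182, ω₁=-0.106, θ₂=0.083, ω₂=-0.338
apply F[11]=+10.000 → step 12: x=-0.009, v=0.539, θ₁=0.179, ω₁=-0.235, θ₂=0.075, ω₂=-0.409
apply F[12]=+10.000 → step 13: x=0.003, v=0.651, θ₁=0.173, ω₁=-0.368, θ₂=0.066, ω₂=-0.483
apply F[13]=+10.000 → step 14: x=0.017, v=0.765, θ₁=0.164, ω₁=-0.508, θ₂=0.056, ω₂=-0.557
apply F[14]=+10.000 → step 15: x=0.034, v=0.883, θ₁=0.153, ω₁=-0.659, θ₂=0.044, ω₂=-0.631
apply F[15]=+10.000 → step 16: x=0.053, v=1.004, θ₁=0.138, ω₁=-0.825, θ₂=0.031, ω₂=-0.704
apply F[16]=+10.000 → step 17: x=0.074, v=1.129, θ₁=0.120, ω₁=-1.008, θ₂=0.016, ω₂=-0.774
apply F[17]=+10.000 → step 18: x=0.098, v=1.260, θ₁=0.097, ω₁=-1.215, θ₂=-0.000, ω₂=-0.839
apply F[18]=+10.000 → step 19: x=0.124, v=1.398, θ₁=0.071, ω₁=-1.449, θ₂=-0.018, ω₂=-0.896
apply F[19]=+10.000 → step 20: x=0.154, v=1.542, θ₁=0.039, ω₁=-1.714, θ₂=-0.036, ω₂=-0.944
apply F[20]=+10.000 → step 21: x=0.186, v=1.694, θ₁=0.002, ω₁=-2.015, θ₂=-0.055, ω₂=-0.980
apply F[21]=+10.000 → step 22: x=0.222, v=1.854, θ₁=-0.042, ω₁=-2.353, θ₂=-0.075, ω₂=-1.003
apply F[22]=+10.000 → step 23: x=0.260, v=2.020, θ₁=-0.092, ω₁=-2.730, θ₂=-0.095, ω₂=-1.010
apply F[23]=+10.000 → step 24: x=0.303, v=2.189, θ₁=-0.151, ω₁=-3.139, θ₂=-0.115, ω₂=-1.006
apply F[24]=+10.000 → step 25: x=0.348, v=2.356, θ₁=-0.218, ω₁=-3.569, θ₂=-0.135, ω₂=-0.996
apply F[25]=-10.000 → step 26: x=0.394, v=2.231, θ₁=-0.288, ω₁=-3.428, θ₂=-0.155, ω₂=-0.960
Max |angle| over trajectory = 0.288 rad = 16.5°.

Answer: 16.5°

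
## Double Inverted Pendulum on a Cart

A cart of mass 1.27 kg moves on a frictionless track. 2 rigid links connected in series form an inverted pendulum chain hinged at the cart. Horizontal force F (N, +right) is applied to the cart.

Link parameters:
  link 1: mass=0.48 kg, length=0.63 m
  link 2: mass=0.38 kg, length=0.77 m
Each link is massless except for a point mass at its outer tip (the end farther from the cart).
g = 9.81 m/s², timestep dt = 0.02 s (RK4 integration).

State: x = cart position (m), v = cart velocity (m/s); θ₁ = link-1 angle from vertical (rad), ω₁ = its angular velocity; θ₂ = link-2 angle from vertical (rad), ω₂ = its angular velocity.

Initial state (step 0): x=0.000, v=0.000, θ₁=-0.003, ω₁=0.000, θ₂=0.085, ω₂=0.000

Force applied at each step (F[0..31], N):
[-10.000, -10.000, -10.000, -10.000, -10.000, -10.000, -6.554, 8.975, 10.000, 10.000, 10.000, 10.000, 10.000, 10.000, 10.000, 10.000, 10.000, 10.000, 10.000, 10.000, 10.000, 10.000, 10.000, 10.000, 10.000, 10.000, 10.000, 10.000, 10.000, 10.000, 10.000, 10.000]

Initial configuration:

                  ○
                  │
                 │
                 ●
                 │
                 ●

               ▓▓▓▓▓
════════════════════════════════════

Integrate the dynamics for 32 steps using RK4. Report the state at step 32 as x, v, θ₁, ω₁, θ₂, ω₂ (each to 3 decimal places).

apply F[0]=-10.000 → step 1: x=-0.002, v=-0.157, θ₁=-0.001, ω₁=0.227, θ₂=0.085, ω₂=0.040
apply F[1]=-10.000 → step 2: x=-0.006, v=-0.315, θ₁=0.006, ω₁=0.458, θ₂=0.087, ω₂=0.077
apply F[2]=-10.000 → step 3: x=-0.014, v=-0.474, θ₁=0.018, ω₁=0.696, θ₂=0.088, ω₂=0.111
apply F[3]=-10.000 → step 4: x=-0.025, v=-0.635, θ₁=0.034, ω₁=0.944, θ₂=0.091, ω₂=0.138
apply F[4]=-10.000 → step 5: x=-0.040, v=-0.797, θ₁=0.056, ω₁=1.206, θ₂=0.094, ω₂=0.157
apply F[5]=-10.000 → step 6: x=-0.057, v=-0.962, θ₁=0.082, ω₁=1.483, θ₂=0.097, ω₂=0.168
apply F[6]=-6.554 → step 7: x=-0.078, v=-1.075, θ₁=0.114, ω₁=1.692, θ₂=0.101, ω₂=0.168
apply F[7]=+8.975 → step 8: x=-0.098, v=-0.950, θ₁=0.146, ω₁=1.541, θ₂=0.104, ω₂=0.156
apply F[8]=+10.000 → step 9: x=-0.115, v=-0.813, θ₁=0.176, ω₁=1.389, θ₂=0.107, ω₂=0.132
apply F[9]=+10.000 → step 10: x=-0.130, v=-0.680, θ₁=0.202, ω₁=1.261, θ₂=0.109, ω₂=0.095
apply F[10]=+10.000 → step 11: x=-0.143, v=-0.551, θ₁=0.226, ω₁=1.153, θ₂=0.110, ω₂=0.047
apply F[11]=+10.000 → step 12: x=-0.152, v=-0.426, θ₁=0.248, ω₁=1.065, θ₂=0.111, ω₂=-0.013
apply F[12]=+10.000 → step 13: x=-0.160, v=-0.304, θ₁=0.269, ω₁=0.995, θ₂=0.110, ω₂=-0.083
apply F[13]=+10.000 → step 14: x=-0.165, v=-0.184, θ₁=0.288, ω₁=0.941, θ₂=0.107, ω₂=-0.163
apply F[14]=+10.000 → step 15: x=-0.167, v=-0.068, θ₁=0.307, ω₁=0.903, θ₂=0.103, ω₂=-0.254
apply F[15]=+10.000 → step 16: x=-0.167, v=0.047, θ₁=0.324, ω₁=0.880, θ₂=0.097, ω₂=-0.356
apply F[16]=+10.000 → step 17: x=-0.165, v=0.160, θ₁=0.342, ω₁=0.872, θ₂=0.089, ω₂=-0.468
apply F[17]=+10.000 → step 18: x=-0.161, v=0.271, θ₁=0.359, ω₁=0.876, θ₂=0.078, ω₂=-0.590
apply F[18]=+10.000 → step 19: x=-0.154, v=0.380, θ₁=0.377, ω₁=0.894, θ₂=0.065, ω₂=-0.724
apply F[19]=+10.000 → step 20: x=-0.146, v=0.489, θ₁=0.395, ω₁=0.923, θ₂=0.049, ω₂=-0.868
apply F[20]=+10.000 → step 21: x=-0.135, v=0.596, θ₁=0.414, ω₁=0.963, θ₂=0.030, ω₂=-1.023
apply F[21]=+10.000 → step 22: x=-0.122, v=0.703, θ₁=0.434, ω₁=1.013, θ₂=0.008, ω₂=-1.189
apply F[22]=+10.000 → step 23: x=-0.107, v=0.810, θ₁=0.455, ω₁=1.071, θ₂=-0.017, ω₂=-1.364
apply F[23]=+10.000 → step 24: x=-0.089, v=0.917, θ₁=0.477, ω₁=1.136, θ₂=-0.046, ω₂=-1.547
apply F[24]=+10.000 → step 25: x=-0.070, v=1.025, θ₁=0.500, ω₁=1.203, θ₂=-0.079, ω₂=-1.738
apply F[25]=+10.000 → step 26: x=-0.048, v=1.133, θ₁=0.525, ω₁=1.272, θ₂=-0.116, ω₂=-1.935
apply F[26]=+10.000 → step 27: x=-0.025, v=1.243, θ₁=0.551, ω₁=1.339, θ₂=-0.157, ω₂=-2.136
apply F[27]=+10.000 → step 28: x=0.001, v=1.354, θ₁=0.578, ω₁=1.402, θ₂=-0.201, ω₂=-2.339
apply F[28]=+10.000 → step 29: x=0.029, v=1.465, θ₁=0.607, ω₁=1.457, θ₂=-0.250, ω₂=-2.544
apply F[29]=+10.000 → step 30: x=0.060, v=1.578, θ₁=0.637, ω₁=1.503, θ₂=-0.303, ω₂=-2.750
apply F[30]=+10.000 → step 31: x=0.093, v=1.692, θ₁=0.667, ω₁=1.537, θ₂=-0.360, ω₂=-2.957
apply F[31]=+10.000 → step 32: x=0.128, v=1.806, θ₁=0.698, ω₁=1.558, θ₂=-0.421, ω₂=-3.164

Answer: x=0.128, v=1.806, θ₁=0.698, ω₁=1.558, θ₂=-0.421, ω₂=-3.164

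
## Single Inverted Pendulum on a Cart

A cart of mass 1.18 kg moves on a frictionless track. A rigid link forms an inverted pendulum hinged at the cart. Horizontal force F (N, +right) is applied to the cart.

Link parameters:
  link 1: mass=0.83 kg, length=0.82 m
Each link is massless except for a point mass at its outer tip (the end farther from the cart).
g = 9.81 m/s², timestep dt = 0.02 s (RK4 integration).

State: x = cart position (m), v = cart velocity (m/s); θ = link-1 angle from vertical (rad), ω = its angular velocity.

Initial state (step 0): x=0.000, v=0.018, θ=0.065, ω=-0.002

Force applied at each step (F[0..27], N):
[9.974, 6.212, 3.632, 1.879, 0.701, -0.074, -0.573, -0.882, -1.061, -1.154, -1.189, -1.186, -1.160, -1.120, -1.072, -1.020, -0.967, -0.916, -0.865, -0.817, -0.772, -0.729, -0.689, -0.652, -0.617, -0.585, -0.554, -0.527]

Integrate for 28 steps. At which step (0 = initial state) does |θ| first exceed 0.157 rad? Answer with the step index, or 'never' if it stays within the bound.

apply F[0]=+9.974 → step 1: x=0.002, v=0.178, θ=0.063, ω=-0.181
apply F[1]=+6.212 → step 2: x=0.006, v=0.274, θ=0.059, ω=-0.284
apply F[2]=+3.632 → step 3: x=0.013, v=0.328, θ=0.052, ω=-0.336
apply F[3]=+1.879 → step 4: x=0.019, v=0.353, θ=0.045, ω=-0.355
apply F[4]=+0.701 → step 5: x=0.026, v=0.360, θ=0.038, ω=-0.353
apply F[5]=-0.074 → step 6: x=0.034, v=0.354, θ=0.031, ω=-0.337
apply F[6]=-0.573 → step 7: x=0.041, v=0.340, θ=0.025, ω=-0.314
apply F[7]=-0.882 → step 8: x=0.047, v=0.322, θ=0.019, ω=-0.287
apply F[8]=-1.061 → step 9: x=0.053, v=0.302, θ=0.013, ω=-0.258
apply F[9]=-1.154 → step 10: x=0.059, v=0.281, θ=0.009, ω=-0.230
apply F[10]=-1.189 → step 11: x=0.065, v=0.260, θ=0.004, ω=-0.203
apply F[11]=-1.186 → step 12: x=0.070, v=0.239, θ=0.000, ω=-0.177
apply F[12]=-1.160 → step 13: x=0.074, v=0.220, θ=-0.003, ω=-0.154
apply F[13]=-1.120 → step 14: x=0.078, v=0.201, θ=-0.006, ω=-0.132
apply F[14]=-1.072 → step 15: x=0.082, v=0.184, θ=-0.008, ω=-0.113
apply F[15]=-1.020 → step 16: x=0.086, v=0.168, θ=-0.010, ω=-0.096
apply F[16]=-0.967 → step 17: x=0.089, v=0.153, θ=-0.012, ω=-0.080
apply F[17]=-0.916 → step 18: x=0.092, v=0.140, θ=-0.013, ω=-0.067
apply F[18]=-0.865 → step 19: x=0.095, v=0.127, θ=-0.015, ω=-0.054
apply F[19]=-0.817 → step 20: x=0.097, v=0.115, θ=-0.016, ω=-0.044
apply F[20]=-0.772 → step 21: x=0.099, v=0.104, θ=-0.016, ω=-0.034
apply F[21]=-0.729 → step 22: x=0.101, v=0.094, θ=-0.017, ω=-0.026
apply F[22]=-0.689 → step 23: x=0.103, v=0.085, θ=-0.017, ω=-0.019
apply F[23]=-0.652 → step 24: x=0.105, v=0.076, θ=-0.018, ω=-0.013
apply F[24]=-0.617 → step 25: x=0.106, v=0.068, θ=-0.018, ω=-0.007
apply F[25]=-0.585 → step 26: x=0.107, v=0.061, θ=-0.018, ω=-0.002
apply F[26]=-0.554 → step 27: x=0.108, v=0.054, θ=-0.018, ω=0.002
apply F[27]=-0.527 → step 28: x=0.109, v=0.048, θ=-0.018, ω=0.005
max |θ| = 0.065 ≤ 0.157 over all 29 states.

Answer: never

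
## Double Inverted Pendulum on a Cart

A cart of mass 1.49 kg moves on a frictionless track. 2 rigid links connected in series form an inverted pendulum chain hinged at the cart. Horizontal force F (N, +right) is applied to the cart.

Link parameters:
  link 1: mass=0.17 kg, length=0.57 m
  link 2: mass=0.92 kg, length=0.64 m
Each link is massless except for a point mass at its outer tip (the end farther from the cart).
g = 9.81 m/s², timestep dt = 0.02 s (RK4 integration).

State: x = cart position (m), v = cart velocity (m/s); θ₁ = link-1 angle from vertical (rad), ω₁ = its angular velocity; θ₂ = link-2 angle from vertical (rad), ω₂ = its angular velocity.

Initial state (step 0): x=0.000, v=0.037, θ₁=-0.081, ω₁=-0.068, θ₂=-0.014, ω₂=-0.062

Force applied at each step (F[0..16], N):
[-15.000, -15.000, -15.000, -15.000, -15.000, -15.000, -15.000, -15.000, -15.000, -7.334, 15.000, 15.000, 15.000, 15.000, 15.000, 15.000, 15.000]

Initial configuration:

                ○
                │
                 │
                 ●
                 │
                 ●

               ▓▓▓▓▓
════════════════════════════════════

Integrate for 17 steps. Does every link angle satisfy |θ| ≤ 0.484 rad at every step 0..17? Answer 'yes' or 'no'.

Answer: yes

Derivation:
apply F[0]=-15.000 → step 1: x=-0.001, v=-0.152, θ₁=-0.081, ω₁=0.104, θ₂=-0.014, ω₂=0.076
apply F[1]=-15.000 → step 2: x=-0.006, v=-0.342, θ₁=-0.077, ω₁=0.280, θ₂=-0.011, ω₂=0.212
apply F[2]=-15.000 → step 3: x=-0.015, v=-0.532, θ₁=-0.069, ω₁=0.463, θ₂=-0.005, ω₂=0.344
apply F[3]=-15.000 → step 4: x=-0.027, v=-0.724, θ₁=-0.058, ω₁=0.660, θ₂=0.003, ω₂=0.468
apply F[4]=-15.000 → step 5: x=-0.044, v=-0.918, θ₁=-0.043, ω₁=0.876, θ₂=0.013, ω₂=0.581
apply F[5]=-15.000 → step 6: x=-0.064, v=-1.115, θ₁=-0.023, ω₁=1.118, θ₂=0.026, ω₂=0.679
apply F[6]=-15.000 → step 7: x=-0.088, v=-1.315, θ₁=0.002, ω₁=1.393, θ₂=0.040, ω₂=0.755
apply F[7]=-15.000 → step 8: x=-0.117, v=-1.518, θ₁=0.033, ω₁=1.710, θ₂=0.056, ω₂=0.804
apply F[8]=-15.000 → step 9: x=-0.149, v=-1.725, θ₁=0.071, ω₁=2.072, θ₂=0.072, ω₂=0.822
apply F[9]=-7.334 → step 10: x=-0.185, v=-1.832, θ₁=0.114, ω₁=2.304, θ₂=0.089, ω₂=0.808
apply F[10]=+15.000 → step 11: x=-0.220, v=-1.646, θ₁=0.158, ω₁=2.088, θ₂=0.104, ω₂=0.744
apply F[11]=+15.000 → step 12: x=-0.251, v=-1.467, θ₁=0.198, ω₁=1.947, θ₂=0.118, ω₂=0.630
apply F[12]=+15.000 → step 13: x=-0.278, v=-1.293, θ₁=0.237, ω₁=1.879, θ₂=0.129, ω₂=0.465
apply F[13]=+15.000 → step 14: x=-0.302, v=-1.124, θ₁=0.274, ω₁=1.882, θ₂=0.136, ω₂=0.249
apply F[14]=+15.000 → step 15: x=-0.323, v=-0.959, θ₁=0.312, ω₁=1.953, θ₂=0.139, ω₂=-0.017
apply F[15]=+15.000 → step 16: x=-0.341, v=-0.796, θ₁=0.353, ω₁=2.082, θ₂=0.135, ω₂=-0.326
apply F[16]=+15.000 → step 17: x=-0.355, v=-0.632, θ₁=0.396, ω₁=2.253, θ₂=0.125, ω₂=-0.667
Max |angle| over trajectory = 0.396 rad; bound = 0.484 → within bound.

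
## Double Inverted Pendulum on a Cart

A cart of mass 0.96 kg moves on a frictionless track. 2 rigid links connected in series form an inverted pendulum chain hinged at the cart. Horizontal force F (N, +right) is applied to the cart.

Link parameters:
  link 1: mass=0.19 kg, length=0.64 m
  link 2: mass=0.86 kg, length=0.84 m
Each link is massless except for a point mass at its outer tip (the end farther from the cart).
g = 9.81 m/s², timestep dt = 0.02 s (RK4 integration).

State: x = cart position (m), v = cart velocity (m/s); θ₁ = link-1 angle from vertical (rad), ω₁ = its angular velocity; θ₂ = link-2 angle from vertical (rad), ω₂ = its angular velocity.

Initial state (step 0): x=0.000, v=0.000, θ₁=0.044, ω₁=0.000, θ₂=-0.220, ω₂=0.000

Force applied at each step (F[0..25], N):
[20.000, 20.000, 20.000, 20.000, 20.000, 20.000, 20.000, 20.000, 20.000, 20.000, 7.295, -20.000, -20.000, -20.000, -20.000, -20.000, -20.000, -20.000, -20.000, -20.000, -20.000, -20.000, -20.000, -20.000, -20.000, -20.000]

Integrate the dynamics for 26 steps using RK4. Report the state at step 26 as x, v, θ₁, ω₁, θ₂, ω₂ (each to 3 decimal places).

Answer: x=0.817, v=-2.146, θ₁=-2.243, ω₁=-8.160, θ₂=-0.618, ω₂=-1.620

Derivation:
apply F[0]=+20.000 → step 1: x=0.004, v=0.409, θ₁=0.041, ω₁=-0.336, θ₂=-0.223, ω₂=-0.279
apply F[1]=+20.000 → step 2: x=0.016, v=0.819, θ₁=0.030, ω₁=-0.688, θ₂=-0.231, ω₂=-0.547
apply F[2]=+20.000 → step 3: x=0.037, v=1.233, θ₁=0.013, ω₁=-1.073, θ₂=-0.245, ω₂=-0.794
apply F[3]=+20.000 → step 4: x=0.066, v=1.649, θ₁=-0.013, ω₁=-1.508, θ₂=-0.263, ω₂=-1.005
apply F[4]=+20.000 → step 5: x=0.103, v=2.069, θ₁=-0.048, ω₁=-2.011, θ₂=-0.284, ω₂=-1.166
apply F[5]=+20.000 → step 6: x=0.148, v=2.490, θ₁=-0.094, ω₁=-2.597, θ₂=-0.309, ω₂=-1.261
apply F[6]=+20.000 → step 7: x=0.202, v=2.908, θ₁=-0.152, ω₁=-3.274, θ₂=-0.334, ω₂=-1.275
apply F[7]=+20.000 → step 8: x=0.265, v=3.310, θ₁=-0.225, ω₁=-4.026, θ₂=-0.359, ω₂=-1.207
apply F[8]=+20.000 → step 9: x=0.335, v=3.678, θ₁=-0.313, ω₁=-4.781, θ₂=-0.382, ω₂=-1.098
apply F[9]=+20.000 → step 10: x=0.411, v=3.987, θ₁=-0.416, ω₁=-5.395, θ₂=-0.404, ω₂=-1.049
apply F[10]=+7.295 → step 11: x=0.492, v=4.023, θ₁=-0.525, ω₁=-5.490, θ₂=-0.425, ω₂=-1.135
apply F[11]=-20.000 → step 12: x=0.568, v=3.613, θ₁=-0.631, ω₁=-5.129, θ₂=-0.448, ω₂=-1.123
apply F[12]=-20.000 → step 13: x=0.636, v=3.228, θ₁=-0.731, ω₁=-4.920, θ₂=-0.470, ω₂=-1.056
apply F[13]=-20.000 → step 14: x=0.697, v=2.857, θ₁=-0.828, ω₁=-4.836, θ₂=-0.490, ω₂=-0.940
apply F[14]=-20.000 → step 15: x=0.751, v=2.491, θ₁=-0.925, ω₁=-4.847, θ₂=-0.507, ω₂=-0.793
apply F[15]=-20.000 → step 16: x=0.797, v=2.124, θ₁=-1.023, ω₁=-4.925, θ₂=-0.521, ω₂=-0.635
apply F[16]=-20.000 → step 17: x=0.835, v=1.750, θ₁=-1.122, ω₁=-5.053, θ₂=-0.533, ω₂=-0.481
apply F[17]=-20.000 → step 18: x=0.867, v=1.368, θ₁=-1.225, ω₁=-5.218, θ₂=-0.541, ω₂=-0.348
apply F[18]=-20.000 → step 19: x=0.890, v=0.976, θ₁=-1.331, ω₁=-5.415, θ₂=-0.547, ω₂=-0.246
apply F[19]=-20.000 → step 20: x=0.906, v=0.572, θ₁=-1.442, ω₁=-5.642, θ₂=-0.551, ω₂=-0.188
apply F[20]=-20.000 → step 21: x=0.913, v=0.156, θ₁=-1.557, ω₁=-5.903, θ₂=-0.555, ω₂=-0.185
apply F[21]=-20.000 → step 22: x=0.912, v=-0.273, θ₁=-1.678, ω₁=-6.206, θ₂=-0.559, ω₂=-0.249
apply F[22]=-20.000 → step 23: x=0.902, v=-0.716, θ₁=-1.806, ω₁=-6.564, θ₂=-0.565, ω₂=-0.397
apply F[23]=-20.000 → step 24: x=0.883, v=-1.174, θ₁=-1.941, ω₁=-6.993, θ₂=-0.575, ω₂=-0.652
apply F[24]=-20.000 → step 25: x=0.855, v=-1.650, θ₁=-2.086, ω₁=-7.515, θ₂=-0.592, ω₂=-1.044
apply F[25]=-20.000 → step 26: x=0.817, v=-2.146, θ₁=-2.243, ω₁=-8.160, θ₂=-0.618, ω₂=-1.620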